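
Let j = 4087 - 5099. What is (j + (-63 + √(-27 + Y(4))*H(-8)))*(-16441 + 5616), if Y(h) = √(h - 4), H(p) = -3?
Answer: 11636875 + 97425*I*√3 ≈ 1.1637e+7 + 1.6875e+5*I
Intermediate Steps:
j = -1012
Y(h) = √(-4 + h)
(j + (-63 + √(-27 + Y(4))*H(-8)))*(-16441 + 5616) = (-1012 + (-63 + √(-27 + √(-4 + 4))*(-3)))*(-16441 + 5616) = (-1012 + (-63 + √(-27 + √0)*(-3)))*(-10825) = (-1012 + (-63 + √(-27 + 0)*(-3)))*(-10825) = (-1012 + (-63 + √(-27)*(-3)))*(-10825) = (-1012 + (-63 + (3*I*√3)*(-3)))*(-10825) = (-1012 + (-63 - 9*I*√3))*(-10825) = (-1075 - 9*I*√3)*(-10825) = 11636875 + 97425*I*√3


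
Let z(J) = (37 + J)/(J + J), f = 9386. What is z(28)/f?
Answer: 5/40432 ≈ 0.00012366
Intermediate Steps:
z(J) = (37 + J)/(2*J) (z(J) = (37 + J)/((2*J)) = (37 + J)*(1/(2*J)) = (37 + J)/(2*J))
z(28)/f = ((½)*(37 + 28)/28)/9386 = ((½)*(1/28)*65)*(1/9386) = (65/56)*(1/9386) = 5/40432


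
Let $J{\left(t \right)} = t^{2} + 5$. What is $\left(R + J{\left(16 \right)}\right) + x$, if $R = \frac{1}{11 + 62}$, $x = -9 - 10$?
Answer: $\frac{17667}{73} \approx 242.01$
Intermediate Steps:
$x = -19$ ($x = -9 - 10 = -19$)
$J{\left(t \right)} = 5 + t^{2}$
$R = \frac{1}{73} \approx 0.013699$
$\left(R + J{\left(16 \right)}\right) + x = \left(\frac{1}{73} + \left(5 + 16^{2}\right)\right) - 19 = \left(\frac{1}{73} + \left(5 + 256\right)\right) - 19 = \left(\frac{1}{73} + 261\right) - 19 = \frac{19054}{73} - 19 = \frac{17667}{73}$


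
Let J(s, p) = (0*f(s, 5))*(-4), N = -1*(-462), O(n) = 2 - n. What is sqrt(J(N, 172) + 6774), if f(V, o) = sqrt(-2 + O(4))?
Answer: sqrt(6774) ≈ 82.304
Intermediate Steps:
f(V, o) = 2*I (f(V, o) = sqrt(-2 + (2 - 1*4)) = sqrt(-2 + (2 - 4)) = sqrt(-2 - 2) = sqrt(-4) = 2*I)
N = 462
J(s, p) = 0 (J(s, p) = (0*(2*I))*(-4) = 0*(-4) = 0)
sqrt(J(N, 172) + 6774) = sqrt(0 + 6774) = sqrt(6774)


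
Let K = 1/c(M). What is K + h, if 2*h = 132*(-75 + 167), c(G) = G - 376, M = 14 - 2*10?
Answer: 2319503/382 ≈ 6072.0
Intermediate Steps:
M = -6 (M = 14 - 20 = -6)
c(G) = -376 + G
K = -1/382 (K = 1/(-376 - 6) = 1/(-382) = -1/382 ≈ -0.0026178)
h = 6072 (h = (132*(-75 + 167))/2 = (132*92)/2 = (1/2)*12144 = 6072)
K + h = -1/382 + 6072 = 2319503/382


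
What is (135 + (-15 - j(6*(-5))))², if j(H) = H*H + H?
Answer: 562500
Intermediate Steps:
j(H) = H + H² (j(H) = H² + H = H + H²)
(135 + (-15 - j(6*(-5))))² = (135 + (-15 - 6*(-5)*(1 + 6*(-5))))² = (135 + (-15 - (-30)*(1 - 30)))² = (135 + (-15 - (-30)*(-29)))² = (135 + (-15 - 1*870))² = (135 + (-15 - 870))² = (135 - 885)² = (-750)² = 562500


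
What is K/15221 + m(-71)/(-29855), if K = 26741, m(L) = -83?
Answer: 799615898/454422955 ≈ 1.7596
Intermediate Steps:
K/15221 + m(-71)/(-29855) = 26741/15221 - 83/(-29855) = 26741*(1/15221) - 83*(-1/29855) = 26741/15221 + 83/29855 = 799615898/454422955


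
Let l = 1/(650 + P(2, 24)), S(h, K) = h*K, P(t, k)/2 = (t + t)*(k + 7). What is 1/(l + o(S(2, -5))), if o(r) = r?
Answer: -898/8979 ≈ -0.10001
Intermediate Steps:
P(t, k) = 4*t*(7 + k) (P(t, k) = 2*((t + t)*(k + 7)) = 2*((2*t)*(7 + k)) = 2*(2*t*(7 + k)) = 4*t*(7 + k))
S(h, K) = K*h
l = 1/898 (l = 1/(650 + 4*2*(7 + 24)) = 1/(650 + 4*2*31) = 1/(650 + 248) = 1/898 ≈ 0.0011136)
1/(l + o(S(2, -5))) = 1/(1/898 - 5*2) = 1/(1/898 - 10) = 1/(-8979/898) = -898/8979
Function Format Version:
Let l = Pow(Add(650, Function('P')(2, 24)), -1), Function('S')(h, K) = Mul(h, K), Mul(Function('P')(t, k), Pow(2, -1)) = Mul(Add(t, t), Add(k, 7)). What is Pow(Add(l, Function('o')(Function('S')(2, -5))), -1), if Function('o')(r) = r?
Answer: Rational(-898, 8979) ≈ -0.10001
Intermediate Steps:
Function('P')(t, k) = Mul(4, t, Add(7, k)) (Function('P')(t, k) = Mul(2, Mul(Add(t, t), Add(k, 7))) = Mul(2, Mul(Mul(2, t), Add(7, k))) = Mul(2, Mul(2, t, Add(7, k))) = Mul(4, t, Add(7, k)))
Function('S')(h, K) = Mul(K, h)
l = Rational(1, 898) (l = Pow(Add(650, Mul(4, 2, Add(7, 24))), -1) = Pow(Add(650, Mul(4, 2, 31)), -1) = Pow(Add(650, 248), -1) = Pow(898, -1) = Rational(1, 898) ≈ 0.0011136)
Pow(Add(l, Function('o')(Function('S')(2, -5))), -1) = Pow(Add(Rational(1, 898), Mul(-5, 2)), -1) = Pow(Add(Rational(1, 898), -10), -1) = Pow(Rational(-8979, 898), -1) = Rational(-898, 8979)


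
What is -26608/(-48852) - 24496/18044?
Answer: -44785240/55092843 ≈ -0.81290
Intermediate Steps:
-26608/(-48852) - 24496/18044 = -26608*(-1/48852) - 24496*1/18044 = 6652/12213 - 6124/4511 = -44785240/55092843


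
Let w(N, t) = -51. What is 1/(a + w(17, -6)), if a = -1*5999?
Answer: -1/6050 ≈ -0.00016529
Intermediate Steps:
a = -5999
1/(a + w(17, -6)) = 1/(-5999 - 51) = 1/(-6050) = -1/6050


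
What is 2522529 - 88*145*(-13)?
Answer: 2688409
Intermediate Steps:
2522529 - 88*145*(-13) = 2522529 - 12760*(-13) = 2522529 - 1*(-165880) = 2522529 + 165880 = 2688409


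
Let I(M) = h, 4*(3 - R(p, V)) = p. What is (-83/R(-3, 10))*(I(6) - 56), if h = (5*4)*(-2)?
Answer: 10624/5 ≈ 2124.8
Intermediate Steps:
R(p, V) = 3 - p/4
h = -40 (h = 20*(-2) = -40)
I(M) = -40
(-83/R(-3, 10))*(I(6) - 56) = (-83/(3 - ¼*(-3)))*(-40 - 56) = -83/(3 + ¾)*(-96) = -83/15/4*(-96) = -83*4/15*(-96) = -332/15*(-96) = 10624/5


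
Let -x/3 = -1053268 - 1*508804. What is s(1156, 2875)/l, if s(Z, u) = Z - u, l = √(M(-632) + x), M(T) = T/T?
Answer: -1719*√4686217/4686217 ≈ -0.79408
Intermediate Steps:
x = 4686216 (x = -3*(-1053268 - 1*508804) = -3*(-1053268 - 508804) = -3*(-1562072) = 4686216)
M(T) = 1
l = √4686217 (l = √(1 + 4686216) = √4686217 ≈ 2164.8)
s(1156, 2875)/l = (1156 - 1*2875)/(√4686217) = (1156 - 2875)*(√4686217/4686217) = -1719*√4686217/4686217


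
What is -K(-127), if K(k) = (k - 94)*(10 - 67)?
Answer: -12597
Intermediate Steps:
K(k) = 5358 - 57*k (K(k) = (-94 + k)*(-57) = 5358 - 57*k)
-K(-127) = -(5358 - 57*(-127)) = -(5358 + 7239) = -1*12597 = -12597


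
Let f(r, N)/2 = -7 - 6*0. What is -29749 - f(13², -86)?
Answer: -29735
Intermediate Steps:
f(r, N) = -14 (f(r, N) = 2*(-7 - 6*0) = 2*(-7 + 0) = 2*(-7) = -14)
-29749 - f(13², -86) = -29749 - 1*(-14) = -29749 + 14 = -29735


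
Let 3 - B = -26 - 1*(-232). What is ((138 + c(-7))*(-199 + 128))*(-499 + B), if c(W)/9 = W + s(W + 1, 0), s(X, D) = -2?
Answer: 2840994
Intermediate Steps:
B = -203 (B = 3 - (-26 - 1*(-232)) = 3 - (-26 + 232) = 3 - 1*206 = 3 - 206 = -203)
c(W) = -18 + 9*W (c(W) = 9*(W - 2) = 9*(-2 + W) = -18 + 9*W)
((138 + c(-7))*(-199 + 128))*(-499 + B) = ((138 + (-18 + 9*(-7)))*(-199 + 128))*(-499 - 203) = ((138 + (-18 - 63))*(-71))*(-702) = ((138 - 81)*(-71))*(-702) = (57*(-71))*(-702) = -4047*(-702) = 2840994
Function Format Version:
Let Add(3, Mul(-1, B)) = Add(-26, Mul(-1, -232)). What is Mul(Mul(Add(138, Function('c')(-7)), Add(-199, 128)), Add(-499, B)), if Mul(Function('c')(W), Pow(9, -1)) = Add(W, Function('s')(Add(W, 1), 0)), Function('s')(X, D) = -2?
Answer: 2840994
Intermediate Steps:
B = -203 (B = Add(3, Mul(-1, Add(-26, Mul(-1, -232)))) = Add(3, Mul(-1, Add(-26, 232))) = Add(3, Mul(-1, 206)) = Add(3, -206) = -203)
Function('c')(W) = Add(-18, Mul(9, W)) (Function('c')(W) = Mul(9, Add(W, -2)) = Mul(9, Add(-2, W)) = Add(-18, Mul(9, W)))
Mul(Mul(Add(138, Function('c')(-7)), Add(-199, 128)), Add(-499, B)) = Mul(Mul(Add(138, Add(-18, Mul(9, -7))), Add(-199, 128)), Add(-499, -203)) = Mul(Mul(Add(138, Add(-18, -63)), -71), -702) = Mul(Mul(Add(138, -81), -71), -702) = Mul(Mul(57, -71), -702) = Mul(-4047, -702) = 2840994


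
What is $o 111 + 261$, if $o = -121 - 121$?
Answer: $-26601$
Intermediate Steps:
$o = -242$ ($o = -121 - 121 = -242$)
$o 111 + 261 = \left(-242\right) 111 + 261 = -26862 + 261 = -26601$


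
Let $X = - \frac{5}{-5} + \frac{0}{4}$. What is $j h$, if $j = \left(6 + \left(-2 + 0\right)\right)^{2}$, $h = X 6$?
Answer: $96$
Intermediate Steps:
$X = 1$ ($X = \left(-5\right) \left(- \frac{1}{5}\right) + 0 \cdot \frac{1}{4} = 1 + 0 = 1$)
$h = 6$ ($h = 1 \cdot 6 = 6$)
$j = 16$ ($j = \left(6 - 2\right)^{2} = 4^{2} = 16$)
$j h = 16 \cdot 6 = 96$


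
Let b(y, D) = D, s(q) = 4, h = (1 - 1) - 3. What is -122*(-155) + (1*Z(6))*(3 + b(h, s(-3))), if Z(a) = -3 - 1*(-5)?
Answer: 18924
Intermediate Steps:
h = -3 (h = 0 - 3 = -3)
Z(a) = 2 (Z(a) = -3 + 5 = 2)
-122*(-155) + (1*Z(6))*(3 + b(h, s(-3))) = -122*(-155) + (1*2)*(3 + 4) = 18910 + 2*7 = 18910 + 14 = 18924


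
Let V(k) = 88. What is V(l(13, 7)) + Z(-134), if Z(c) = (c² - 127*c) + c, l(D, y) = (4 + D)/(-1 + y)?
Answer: 34928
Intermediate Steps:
l(D, y) = (4 + D)/(-1 + y)
Z(c) = c² - 126*c
V(l(13, 7)) + Z(-134) = 88 - 134*(-126 - 134) = 88 - 134*(-260) = 88 + 34840 = 34928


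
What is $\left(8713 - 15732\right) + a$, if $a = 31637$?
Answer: $24618$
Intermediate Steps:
$\left(8713 - 15732\right) + a = \left(8713 - 15732\right) + 31637 = -7019 + 31637 = 24618$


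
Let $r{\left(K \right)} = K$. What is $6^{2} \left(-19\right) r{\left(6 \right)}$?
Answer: $-4104$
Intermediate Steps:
$6^{2} \left(-19\right) r{\left(6 \right)} = 6^{2} \left(-19\right) 6 = 36 \left(-19\right) 6 = \left(-684\right) 6 = -4104$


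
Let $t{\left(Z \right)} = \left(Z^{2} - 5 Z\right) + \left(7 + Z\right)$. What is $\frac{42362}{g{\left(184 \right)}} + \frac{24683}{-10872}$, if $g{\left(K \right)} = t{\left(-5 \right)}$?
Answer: $\frac{114819037}{141336} \approx 812.38$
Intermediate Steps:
$t{\left(Z \right)} = 7 + Z^{2} - 4 Z$
$g{\left(K \right)} = 52$ ($g{\left(K \right)} = 7 + \left(-5\right)^{2} - -20 = 7 + 25 + 20 = 52$)
$\frac{42362}{g{\left(184 \right)}} + \frac{24683}{-10872} = \frac{42362}{52} + \frac{24683}{-10872} = 42362 \cdot \frac{1}{52} + 24683 \left(- \frac{1}{10872}\right) = \frac{21181}{26} - \frac{24683}{10872} = \frac{114819037}{141336}$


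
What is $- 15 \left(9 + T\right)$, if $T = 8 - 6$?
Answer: $-165$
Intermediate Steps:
$T = 2$ ($T = 8 - 6 = 2$)
$- 15 \left(9 + T\right) = - 15 \left(9 + 2\right) = \left(-15\right) 11 = -165$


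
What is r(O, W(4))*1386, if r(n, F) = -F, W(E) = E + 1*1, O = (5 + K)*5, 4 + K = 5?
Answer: -6930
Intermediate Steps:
K = 1 (K = -4 + 5 = 1)
O = 30 (O = (5 + 1)*5 = 6*5 = 30)
W(E) = 1 + E (W(E) = E + 1 = 1 + E)
r(O, W(4))*1386 = -(1 + 4)*1386 = -1*5*1386 = -5*1386 = -6930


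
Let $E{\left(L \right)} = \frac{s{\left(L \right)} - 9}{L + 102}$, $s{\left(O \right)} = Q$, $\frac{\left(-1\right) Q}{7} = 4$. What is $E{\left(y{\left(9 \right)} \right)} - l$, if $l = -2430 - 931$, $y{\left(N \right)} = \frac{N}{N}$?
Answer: $\frac{346146}{103} \approx 3360.6$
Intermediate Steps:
$Q = -28$ ($Q = \left(-7\right) 4 = -28$)
$y{\left(N \right)} = 1$
$s{\left(O \right)} = -28$
$l = -3361$ ($l = -2430 - 931 = -3361$)
$E{\left(L \right)} = - \frac{37}{102 + L}$ ($E{\left(L \right)} = \frac{-28 - 9}{L + 102} = - \frac{37}{102 + L}$)
$E{\left(y{\left(9 \right)} \right)} - l = - \frac{37}{102 + 1} - -3361 = - \frac{37}{103} + 3361 = \frac{346146}{103}$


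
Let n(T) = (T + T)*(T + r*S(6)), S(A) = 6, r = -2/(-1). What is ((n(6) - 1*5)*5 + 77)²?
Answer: 1281424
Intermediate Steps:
r = 2 (r = -2*(-1) = 2)
n(T) = 2*T*(12 + T) (n(T) = (T + T)*(T + 2*6) = (2*T)*(T + 12) = (2*T)*(12 + T) = 2*T*(12 + T))
((n(6) - 1*5)*5 + 77)² = ((2*6*(12 + 6) - 1*5)*5 + 77)² = ((2*6*18 - 5)*5 + 77)² = ((216 - 5)*5 + 77)² = (211*5 + 77)² = (1055 + 77)² = 1132² = 1281424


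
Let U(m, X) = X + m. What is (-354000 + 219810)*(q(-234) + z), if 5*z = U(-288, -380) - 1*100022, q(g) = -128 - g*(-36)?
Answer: 3849911100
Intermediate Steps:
q(g) = -128 + 36*g (q(g) = -128 - (-36)*g = -128 + 36*g)
z = -20138 (z = ((-380 - 288) - 1*100022)/5 = (-668 - 100022)/5 = (⅕)*(-100690) = -20138)
(-354000 + 219810)*(q(-234) + z) = (-354000 + 219810)*((-128 + 36*(-234)) - 20138) = -134190*((-128 - 8424) - 20138) = -134190*(-8552 - 20138) = -134190*(-28690) = 3849911100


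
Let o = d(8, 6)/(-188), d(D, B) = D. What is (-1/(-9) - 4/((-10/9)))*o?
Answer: -334/2115 ≈ -0.15792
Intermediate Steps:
o = -2/47 (o = 8/(-188) = 8*(-1/188) = -2/47 ≈ -0.042553)
(-1/(-9) - 4/((-10/9)))*o = (-1/(-9) - 4/((-10/9)))*(-2/47) = (-1*(-⅑) - 4/((-10*⅑)))*(-2/47) = (⅑ - 4/(-10/9))*(-2/47) = (⅑ - 4*(-9/10))*(-2/47) = (⅑ + 18/5)*(-2/47) = (167/45)*(-2/47) = -334/2115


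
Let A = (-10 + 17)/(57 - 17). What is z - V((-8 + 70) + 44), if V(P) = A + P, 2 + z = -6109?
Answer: -248687/40 ≈ -6217.2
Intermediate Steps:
z = -6111 (z = -2 - 6109 = -6111)
A = 7/40 ≈ 0.17500
V(P) = 7/40 + P
z - V((-8 + 70) + 44) = -6111 - (7/40 + ((-8 + 70) + 44)) = -6111 - (7/40 + (62 + 44)) = -6111 - (7/40 + 106) = -6111 - 1*4247/40 = -6111 - 4247/40 = -248687/40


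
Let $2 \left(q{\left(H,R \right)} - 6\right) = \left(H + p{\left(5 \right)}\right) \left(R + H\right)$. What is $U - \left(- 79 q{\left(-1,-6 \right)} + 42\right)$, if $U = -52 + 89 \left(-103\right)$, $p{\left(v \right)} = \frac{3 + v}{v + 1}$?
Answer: $- \frac{53275}{6} \approx -8879.2$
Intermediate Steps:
$p{\left(v \right)} = \frac{3 + v}{1 + v}$
$q{\left(H,R \right)} = 6 + \frac{\left(\frac{4}{3} + H\right) \left(H + R\right)}{2}$ ($q{\left(H,R \right)} = 6 + \frac{\left(H + \frac{3 + 5}{1 + 5}\right) \left(R + H\right)}{2} = 6 + \frac{\left(H + \frac{1}{6} \cdot 8\right) \left(H + R\right)}{2} = 6 + \frac{\left(H + \frac{4}{3}\right) \left(H + R\right)}{2} = 6 + \frac{\left(\frac{4}{3} + H\right) \left(H + R\right)}{2}$)
$U = -9219$ ($U = -52 - 9167 = -9219$)
$U - \left(- 79 q{\left(-1,-6 \right)} + 42\right) = -9219 - \left(- 79 \left(6 + \frac{\left(-1\right)^{2}}{2} + \frac{2}{3} \left(-1\right) + \frac{2}{3} \left(-6\right) + \frac{1}{2} \left(-1\right) \left(-6\right)\right) + 42\right) = -9219 - \left(- 79 \left(6 + \frac{1}{2} \cdot 1 - \frac{2}{3} - 4 + 3\right) + 42\right) = -9219 - \left(- 79 \left(6 + \frac{1}{2} - \frac{2}{3} - 4 + 3\right) + 42\right) = -9219 - \left(\left(-79\right) \frac{29}{6} + 42\right) = -9219 - \left(- \frac{2291}{6} + 42\right) = -9219 - - \frac{2039}{6} = -9219 + \frac{2039}{6} = - \frac{53275}{6}$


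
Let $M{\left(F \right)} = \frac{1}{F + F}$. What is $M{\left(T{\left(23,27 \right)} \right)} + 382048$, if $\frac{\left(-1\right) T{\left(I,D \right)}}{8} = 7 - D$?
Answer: $\frac{122255361}{320} \approx 3.8205 \cdot 10^{5}$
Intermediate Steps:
$T{\left(I,D \right)} = -56 + 8 D$ ($T{\left(I,D \right)} = - 8 \left(7 - D\right) = -56 + 8 D$)
$M{\left(F \right)} = \frac{1}{2 F}$
$M{\left(T{\left(23,27 \right)} \right)} + 382048 = \frac{1}{2 \left(-56 + 8 \cdot 27\right)} + 382048 = \frac{1}{2 \left(-56 + 216\right)} + 382048 = \frac{1}{2 \cdot 160} + 382048 = \frac{1}{2} \cdot \frac{1}{160} + 382048 = \frac{1}{320} + 382048 = \frac{122255361}{320}$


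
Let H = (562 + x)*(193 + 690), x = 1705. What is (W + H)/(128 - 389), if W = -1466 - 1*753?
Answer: -666514/87 ≈ -7661.1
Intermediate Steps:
W = -2219 (W = -1466 - 753 = -2219)
H = 2001761 (H = (562 + 1705)*(193 + 690) = 2267*883 = 2001761)
(W + H)/(128 - 389) = (-2219 + 2001761)/(128 - 389) = 1999542/(-261) = 1999542*(-1/261) = -666514/87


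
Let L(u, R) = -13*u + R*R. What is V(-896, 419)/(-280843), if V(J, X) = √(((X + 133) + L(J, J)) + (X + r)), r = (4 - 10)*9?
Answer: -√815381/280843 ≈ -0.0032153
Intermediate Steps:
L(u, R) = R² - 13*u (L(u, R) = -13*u + R² = R² - 13*u)
r = -54 (r = -6*9 = -54)
V(J, X) = √(79 + J² - 13*J + 2*X) (V(J, X) = √(((X + 133) + (J² - 13*J)) + (X - 54)) = √(((133 + X) + (J² - 13*J)) + (-54 + X)) = √((133 + X + J² - 13*J) + (-54 + X)) = √(79 + J² - 13*J + 2*X))
V(-896, 419)/(-280843) = √(79 + (-896)² - 13*(-896) + 2*419)/(-280843) = √(79 + 802816 + 11648 + 838)*(-1/280843) = √815381*(-1/280843) = -√815381/280843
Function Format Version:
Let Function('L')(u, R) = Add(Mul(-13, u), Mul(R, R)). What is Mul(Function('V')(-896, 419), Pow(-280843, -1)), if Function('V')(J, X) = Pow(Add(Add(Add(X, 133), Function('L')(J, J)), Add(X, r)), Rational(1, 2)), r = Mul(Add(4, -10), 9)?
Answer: Mul(Rational(-1, 280843), Pow(815381, Rational(1, 2))) ≈ -0.0032153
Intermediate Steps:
Function('L')(u, R) = Add(Pow(R, 2), Mul(-13, u)) (Function('L')(u, R) = Add(Mul(-13, u), Pow(R, 2)) = Add(Pow(R, 2), Mul(-13, u)))
r = -54 (r = Mul(-6, 9) = -54)
Function('V')(J, X) = Pow(Add(79, Pow(J, 2), Mul(-13, J), Mul(2, X)), Rational(1, 2)) (Function('V')(J, X) = Pow(Add(Add(Add(X, 133), Add(Pow(J, 2), Mul(-13, J))), Add(X, -54)), Rational(1, 2)) = Pow(Add(Add(Add(133, X), Add(Pow(J, 2), Mul(-13, J))), Add(-54, X)), Rational(1, 2)) = Pow(Add(Add(133, X, Pow(J, 2), Mul(-13, J)), Add(-54, X)), Rational(1, 2)) = Pow(Add(79, Pow(J, 2), Mul(-13, J), Mul(2, X)), Rational(1, 2)))
Mul(Function('V')(-896, 419), Pow(-280843, -1)) = Mul(Pow(Add(79, Pow(-896, 2), Mul(-13, -896), Mul(2, 419)), Rational(1, 2)), Pow(-280843, -1)) = Mul(Pow(Add(79, 802816, 11648, 838), Rational(1, 2)), Rational(-1, 280843)) = Mul(Pow(815381, Rational(1, 2)), Rational(-1, 280843)) = Mul(Rational(-1, 280843), Pow(815381, Rational(1, 2)))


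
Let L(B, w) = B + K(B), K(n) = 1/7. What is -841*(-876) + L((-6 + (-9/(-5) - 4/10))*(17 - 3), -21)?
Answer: 25782811/35 ≈ 7.3665e+5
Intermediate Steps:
K(n) = ⅐ (K(n) = 1*(⅐) = ⅐)
L(B, w) = ⅐ + B (L(B, w) = B + ⅐ = ⅐ + B)
-841*(-876) + L((-6 + (-9/(-5) - 4/10))*(17 - 3), -21) = -841*(-876) + (⅐ + (-6 + (-9/(-5) - 4/10))*(17 - 3)) = 736716 + (⅐ + (-6 + (-9*(-⅕) - 4*⅒))*14) = 736716 + (⅐ + (-6 + (9/5 - ⅖))*14) = 736716 + (⅐ + (-6 + 7/5)*14) = 736716 + (⅐ - 23/5*14) = 736716 + (⅐ - 322/5) = 736716 - 2249/35 = 25782811/35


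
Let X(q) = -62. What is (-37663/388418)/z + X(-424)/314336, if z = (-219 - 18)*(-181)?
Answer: -261220196855/1309364010484464 ≈ -0.00019950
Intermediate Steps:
z = 42897 (z = -237*(-181) = 42897)
(-37663/388418)/z + X(-424)/314336 = -37663/388418/42897 - 62/314336 = -37663*1/388418*(1/42897) - 62*1/314336 = -37663/388418*1/42897 - 31/157168 = -37663/16661966946 - 31/157168 = -261220196855/1309364010484464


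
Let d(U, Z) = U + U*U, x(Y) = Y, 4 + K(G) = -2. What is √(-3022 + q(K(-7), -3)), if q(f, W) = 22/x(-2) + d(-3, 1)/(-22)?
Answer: I*√367026/11 ≈ 55.075*I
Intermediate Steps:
K(G) = -6 (K(G) = -4 - 2 = -6)
d(U, Z) = U + U²
q(f, W) = -124/11 (q(f, W) = 22/(-2) - 3*(1 - 3)/(-22) = 22*(-½) - 3*(-2)*(-1/22) = -11 + 6*(-1/22) = -11 - 3/11 = -124/11)
√(-3022 + q(K(-7), -3)) = √(-3022 - 124/11) = √(-33366/11) = I*√367026/11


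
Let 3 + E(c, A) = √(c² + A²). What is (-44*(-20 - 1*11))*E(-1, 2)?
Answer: -4092 + 1364*√5 ≈ -1042.0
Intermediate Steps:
E(c, A) = -3 + √(A² + c²) (E(c, A) = -3 + √(c² + A²) = -3 + √(A² + c²))
(-44*(-20 - 1*11))*E(-1, 2) = (-44*(-20 - 1*11))*(-3 + √(2² + (-1)²)) = (-44*(-20 - 11))*(-3 + √(4 + 1)) = (-44*(-31))*(-3 + √5) = 1364*(-3 + √5) = -4092 + 1364*√5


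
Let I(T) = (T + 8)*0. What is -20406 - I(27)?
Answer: -20406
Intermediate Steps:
I(T) = 0 (I(T) = (8 + T)*0 = 0)
-20406 - I(27) = -20406 - 1*0 = -20406 + 0 = -20406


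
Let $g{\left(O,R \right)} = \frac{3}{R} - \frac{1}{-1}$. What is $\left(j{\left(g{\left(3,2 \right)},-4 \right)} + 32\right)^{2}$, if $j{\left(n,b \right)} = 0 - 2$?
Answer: $900$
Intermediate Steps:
$g{\left(O,R \right)} = 1 + \frac{3}{R}$ ($g{\left(O,R \right)} = \frac{3}{R} - -1 = \frac{3}{R} + 1 = 1 + \frac{3}{R}$)
$j{\left(n,b \right)} = -2$
$\left(j{\left(g{\left(3,2 \right)},-4 \right)} + 32\right)^{2} = \left(-2 + 32\right)^{2} = 30^{2} = 900$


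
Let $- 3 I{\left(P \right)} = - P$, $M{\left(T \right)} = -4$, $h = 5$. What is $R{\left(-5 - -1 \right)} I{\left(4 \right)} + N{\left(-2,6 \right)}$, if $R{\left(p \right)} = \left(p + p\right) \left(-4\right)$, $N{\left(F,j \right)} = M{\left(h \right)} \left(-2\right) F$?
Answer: $\frac{80}{3} \approx 26.667$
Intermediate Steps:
$N{\left(F,j \right)} = 8 F$ ($N{\left(F,j \right)} = \left(-4\right) \left(-2\right) F = 8 F$)
$I{\left(P \right)} = \frac{P}{3}$ ($I{\left(P \right)} = - \frac{\left(-1\right) P}{3} = \frac{P}{3}$)
$R{\left(p \right)} = - 8 p$ ($R{\left(p \right)} = 2 p \left(-4\right) = - 8 p$)
$R{\left(-5 - -1 \right)} I{\left(4 \right)} + N{\left(-2,6 \right)} = - 8 \left(-5 - -1\right) \frac{1}{3} \cdot 4 + 8 \left(-2\right) = - 8 \left(-5 + 1\right) \frac{4}{3} - 16 = \left(-8\right) \left(-4\right) \frac{4}{3} - 16 = 32 \cdot \frac{4}{3} - 16 = \frac{128}{3} - 16 = \frac{80}{3}$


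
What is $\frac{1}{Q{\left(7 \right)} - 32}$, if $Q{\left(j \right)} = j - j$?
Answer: $- \frac{1}{32} \approx -0.03125$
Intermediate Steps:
$Q{\left(j \right)} = 0$
$\frac{1}{Q{\left(7 \right)} - 32} = \frac{1}{0 - 32} = \frac{1}{-32} = - \frac{1}{32}$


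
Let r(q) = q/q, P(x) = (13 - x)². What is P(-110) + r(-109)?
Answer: 15130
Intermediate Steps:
r(q) = 1
P(-110) + r(-109) = (-13 - 110)² + 1 = (-123)² + 1 = 15129 + 1 = 15130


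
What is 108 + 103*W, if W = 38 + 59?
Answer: 10099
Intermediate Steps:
W = 97
108 + 103*W = 108 + 103*97 = 108 + 9991 = 10099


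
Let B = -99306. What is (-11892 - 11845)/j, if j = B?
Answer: 23737/99306 ≈ 0.23903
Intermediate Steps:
j = -99306
(-11892 - 11845)/j = (-11892 - 11845)/(-99306) = -23737*(-1/99306) = 23737/99306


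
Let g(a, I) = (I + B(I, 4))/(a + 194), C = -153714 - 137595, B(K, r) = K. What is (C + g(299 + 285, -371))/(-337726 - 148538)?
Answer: 28329893/47289174 ≈ 0.59908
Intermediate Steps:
C = -291309
g(a, I) = 2*I/(194 + a) (g(a, I) = (I + I)/(a + 194) = (2*I)/(194 + a) = 2*I/(194 + a))
(C + g(299 + 285, -371))/(-337726 - 148538) = (-291309 + 2*(-371)/(194 + (299 + 285)))/(-337726 - 148538) = (-291309 + 2*(-371)/(194 + 584))/(-486264) = (-291309 + 2*(-371)/778)*(-1/486264) = (-291309 + 2*(-371)*(1/778))*(-1/486264) = (-291309 - 371/389)*(-1/486264) = -113319572/389*(-1/486264) = 28329893/47289174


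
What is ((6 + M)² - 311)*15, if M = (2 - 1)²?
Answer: -3930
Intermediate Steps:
M = 1 (M = 1² = 1)
((6 + M)² - 311)*15 = ((6 + 1)² - 311)*15 = (7² - 311)*15 = (49 - 311)*15 = -262*15 = -3930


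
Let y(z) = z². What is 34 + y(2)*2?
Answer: 42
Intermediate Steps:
34 + y(2)*2 = 34 + 2²*2 = 34 + 4*2 = 34 + 8 = 42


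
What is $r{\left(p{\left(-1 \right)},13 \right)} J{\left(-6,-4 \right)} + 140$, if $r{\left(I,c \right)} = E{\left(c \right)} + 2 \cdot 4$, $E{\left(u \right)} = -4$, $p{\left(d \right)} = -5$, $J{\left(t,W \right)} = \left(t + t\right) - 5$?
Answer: $72$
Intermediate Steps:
$J{\left(t,W \right)} = -5 + 2 t$ ($J{\left(t,W \right)} = 2 t - 5 = -5 + 2 t$)
$r{\left(I,c \right)} = 4$ ($r{\left(I,c \right)} = -4 + 2 \cdot 4 = -4 + 8 = 4$)
$r{\left(p{\left(-1 \right)},13 \right)} J{\left(-6,-4 \right)} + 140 = 4 \left(-5 + 2 \left(-6\right)\right) + 140 = 4 \left(-5 - 12\right) + 140 = 4 \left(-17\right) + 140 = -68 + 140 = 72$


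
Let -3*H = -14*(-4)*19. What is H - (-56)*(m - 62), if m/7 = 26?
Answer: 19096/3 ≈ 6365.3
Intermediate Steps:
m = 182 (m = 7*26 = 182)
H = -1064/3 (H = -(-14*(-4))*19/3 = -56*19/3 = -1/3*1064 = -1064/3 ≈ -354.67)
H - (-56)*(m - 62) = -1064/3 - (-56)*(182 - 62) = -1064/3 - (-56)*120 = -1064/3 - 1*(-6720) = -1064/3 + 6720 = 19096/3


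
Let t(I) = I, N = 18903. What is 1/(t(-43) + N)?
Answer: 1/18860 ≈ 5.3022e-5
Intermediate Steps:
1/(t(-43) + N) = 1/(-43 + 18903) = 1/18860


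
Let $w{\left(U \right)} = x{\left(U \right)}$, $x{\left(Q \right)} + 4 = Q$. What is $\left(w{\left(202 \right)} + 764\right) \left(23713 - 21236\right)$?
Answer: $2382874$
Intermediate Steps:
$x{\left(Q \right)} = -4 + Q$
$w{\left(U \right)} = -4 + U$
$\left(w{\left(202 \right)} + 764\right) \left(23713 - 21236\right) = \left(\left(-4 + 202\right) + 764\right) \left(23713 - 21236\right) = \left(198 + 764\right) 2477 = 962 \cdot 2477 = 2382874$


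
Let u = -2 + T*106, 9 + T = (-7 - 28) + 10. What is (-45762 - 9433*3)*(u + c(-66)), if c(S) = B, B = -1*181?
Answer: 280469007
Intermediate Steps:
B = -181
c(S) = -181
T = -34 (T = -9 + ((-7 - 28) + 10) = -9 + (-35 + 10) = -9 - 25 = -34)
u = -3606 (u = -2 - 34*106 = -2 - 3604 = -3606)
(-45762 - 9433*3)*(u + c(-66)) = (-45762 - 9433*3)*(-3606 - 181) = (-45762 - 28299)*(-3787) = -74061*(-3787) = 280469007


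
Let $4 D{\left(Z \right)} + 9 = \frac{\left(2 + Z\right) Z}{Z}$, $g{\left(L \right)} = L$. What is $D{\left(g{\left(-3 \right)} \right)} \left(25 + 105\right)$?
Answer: $-325$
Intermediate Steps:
$D{\left(Z \right)} = - \frac{7}{4} + \frac{Z}{4}$ ($D{\left(Z \right)} = - \frac{9}{4} + \frac{\left(2 + Z\right) Z \frac{1}{Z}}{4} = - \frac{9}{4} + \frac{Z \left(2 + Z\right) \frac{1}{Z}}{4} = - \frac{9}{4} + \frac{2 + Z}{4} = - \frac{9}{4} + \left(\frac{1}{2} + \frac{Z}{4}\right) = - \frac{7}{4} + \frac{Z}{4}$)
$D{\left(g{\left(-3 \right)} \right)} \left(25 + 105\right) = \left(- \frac{7}{4} + \frac{1}{4} \left(-3\right)\right) \left(25 + 105\right) = \left(- \frac{7}{4} - \frac{3}{4}\right) 130 = \left(- \frac{5}{2}\right) 130 = -325$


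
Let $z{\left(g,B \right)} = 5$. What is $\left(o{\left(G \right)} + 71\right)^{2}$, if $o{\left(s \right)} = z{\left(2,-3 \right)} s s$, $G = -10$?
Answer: $326041$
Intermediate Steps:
$o{\left(s \right)} = 5 s^{2}$ ($o{\left(s \right)} = 5 s s = 5 s^{2}$)
$\left(o{\left(G \right)} + 71\right)^{2} = \left(5 \left(-10\right)^{2} + 71\right)^{2} = \left(5 \cdot 100 + 71\right)^{2} = \left(500 + 71\right)^{2} = 571^{2} = 326041$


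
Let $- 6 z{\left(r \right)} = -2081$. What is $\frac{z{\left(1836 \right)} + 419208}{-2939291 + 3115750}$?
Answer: $\frac{2517329}{1058754} \approx 2.3776$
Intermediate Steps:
$z{\left(r \right)} = \frac{2081}{6}$ ($z{\left(r \right)} = \left(- \frac{1}{6}\right) \left(-2081\right) = \frac{2081}{6}$)
$\frac{z{\left(1836 \right)} + 419208}{-2939291 + 3115750} = \frac{\frac{2081}{6} + 419208}{-2939291 + 3115750} = \frac{2517329}{6 \cdot 176459} = \frac{2517329}{6} \cdot \frac{1}{176459} = \frac{2517329}{1058754}$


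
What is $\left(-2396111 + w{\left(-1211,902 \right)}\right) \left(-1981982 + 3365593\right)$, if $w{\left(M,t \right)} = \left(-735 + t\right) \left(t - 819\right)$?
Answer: $-3296107304750$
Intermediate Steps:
$w{\left(M,t \right)} = \left(-819 + t\right) \left(-735 + t\right)$ ($w{\left(M,t \right)} = \left(-735 + t\right) \left(-819 + t\right) = \left(-819 + t\right) \left(-735 + t\right)$)
$\left(-2396111 + w{\left(-1211,902 \right)}\right) \left(-1981982 + 3365593\right) = \left(-2396111 + \left(601965 + 902^{2} - 1401708\right)\right) \left(-1981982 + 3365593\right) = \left(-2396111 + \left(601965 + 813604 - 1401708\right)\right) 1383611 = \left(-2396111 + 13861\right) 1383611 = \left(-2382250\right) 1383611 = -3296107304750$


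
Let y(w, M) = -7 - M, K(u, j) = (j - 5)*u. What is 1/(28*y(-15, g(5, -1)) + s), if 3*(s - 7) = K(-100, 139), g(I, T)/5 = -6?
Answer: -3/11447 ≈ -0.00026208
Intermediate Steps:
K(u, j) = u*(-5 + j) (K(u, j) = (-5 + j)*u = u*(-5 + j))
g(I, T) = -30 (g(I, T) = 5*(-6) = -30)
s = -13379/3 (s = 7 + (-100*(-5 + 139))/3 = 7 + (-100*134)/3 = 7 + (⅓)*(-13400) = 7 - 13400/3 = -13379/3 ≈ -4459.7)
1/(28*y(-15, g(5, -1)) + s) = 1/(28*(-7 - 1*(-30)) - 13379/3) = 1/(28*(-7 + 30) - 13379/3) = 1/(28*23 - 13379/3) = 1/(644 - 13379/3) = 1/(-11447/3) = -3/11447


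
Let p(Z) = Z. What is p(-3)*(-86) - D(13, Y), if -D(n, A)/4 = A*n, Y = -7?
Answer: -106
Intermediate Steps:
D(n, A) = -4*A*n
p(-3)*(-86) - D(13, Y) = -3*(-86) - (-4)*(-7)*13 = 258 - 1*364 = 258 - 364 = -106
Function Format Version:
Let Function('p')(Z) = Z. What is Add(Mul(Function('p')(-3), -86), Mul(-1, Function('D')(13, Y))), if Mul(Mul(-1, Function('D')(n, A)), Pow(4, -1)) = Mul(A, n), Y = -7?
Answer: -106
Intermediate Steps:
Function('D')(n, A) = Mul(-4, A, n) (Function('D')(n, A) = Mul(-4, Mul(A, n)) = Mul(-4, A, n))
Add(Mul(Function('p')(-3), -86), Mul(-1, Function('D')(13, Y))) = Add(Mul(-3, -86), Mul(-1, Mul(-4, -7, 13))) = Add(258, Mul(-1, 364)) = Add(258, -364) = -106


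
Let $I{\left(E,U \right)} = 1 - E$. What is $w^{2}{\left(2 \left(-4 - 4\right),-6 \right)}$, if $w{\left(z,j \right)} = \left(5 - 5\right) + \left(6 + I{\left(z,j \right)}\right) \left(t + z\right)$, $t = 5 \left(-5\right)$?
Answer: $889249$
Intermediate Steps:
$t = -25$
$w{\left(z,j \right)} = \left(-25 + z\right) \left(7 - z\right)$ ($w{\left(z,j \right)} = \left(5 - 5\right) + \left(6 - \left(-1 + z\right)\right) \left(-25 + z\right) = 0 + \left(7 - z\right) \left(-25 + z\right) = 0 + \left(-25 + z\right) \left(7 - z\right) = \left(-25 + z\right) \left(7 - z\right)$)
$w^{2}{\left(2 \left(-4 - 4\right),-6 \right)} = \left(-175 - \left(2 \left(-4 - 4\right)\right)^{2} + 32 \cdot 2 \left(-4 - 4\right)\right)^{2} = \left(-175 - \left(2 \left(-8\right)\right)^{2} + 32 \cdot 2 \left(-8\right)\right)^{2} = \left(-175 - \left(-16\right)^{2} + 32 \left(-16\right)\right)^{2} = \left(-175 - 256 - 512\right)^{2} = \left(-943\right)^{2} = 889249$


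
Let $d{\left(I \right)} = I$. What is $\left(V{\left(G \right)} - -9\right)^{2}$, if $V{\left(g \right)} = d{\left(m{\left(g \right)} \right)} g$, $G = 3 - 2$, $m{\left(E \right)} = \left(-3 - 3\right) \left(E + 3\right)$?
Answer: $225$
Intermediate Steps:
$m{\left(E \right)} = -18 - 6 E$ ($m{\left(E \right)} = - 6 \left(3 + E\right) = -18 - 6 E$)
$G = 1$ ($G = 3 - 2 = 1$)
$V{\left(g \right)} = g \left(-18 - 6 g\right)$ ($V{\left(g \right)} = \left(-18 - 6 g\right) g = g \left(-18 - 6 g\right)$)
$\left(V{\left(G \right)} - -9\right)^{2} = \left(\left(-6\right) 1 \left(3 + 1\right) - -9\right)^{2} = \left(\left(-6\right) 1 \cdot 4 + 9\right)^{2} = \left(-24 + 9\right)^{2} = \left(-15\right)^{2} = 225$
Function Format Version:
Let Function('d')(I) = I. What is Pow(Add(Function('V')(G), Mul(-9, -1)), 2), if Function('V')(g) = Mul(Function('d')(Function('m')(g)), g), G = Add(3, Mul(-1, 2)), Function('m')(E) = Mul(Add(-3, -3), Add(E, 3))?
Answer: 225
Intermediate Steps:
Function('m')(E) = Add(-18, Mul(-6, E)) (Function('m')(E) = Mul(-6, Add(3, E)) = Add(-18, Mul(-6, E)))
G = 1 (G = Add(3, -2) = 1)
Function('V')(g) = Mul(g, Add(-18, Mul(-6, g))) (Function('V')(g) = Mul(Add(-18, Mul(-6, g)), g) = Mul(g, Add(-18, Mul(-6, g))))
Pow(Add(Function('V')(G), Mul(-9, -1)), 2) = Pow(Add(Mul(-6, 1, Add(3, 1)), Mul(-9, -1)), 2) = Pow(Add(Mul(-6, 1, 4), 9), 2) = Pow(Add(-24, 9), 2) = Pow(-15, 2) = 225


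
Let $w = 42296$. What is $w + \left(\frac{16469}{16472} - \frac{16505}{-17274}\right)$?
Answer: $\frac{6017673590477}{142268664} \approx 42298.0$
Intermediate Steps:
$w + \left(\frac{16469}{16472} - \frac{16505}{-17274}\right) = 42296 + \left(\frac{16469}{16472} - \frac{16505}{-17274}\right) = 42296 + \left(16469 \cdot \frac{1}{16472} - - \frac{16505}{17274}\right) = 42296 + \left(\frac{16469}{16472} + \frac{16505}{17274}\right) = 42296 + \frac{278177933}{142268664} = \frac{6017673590477}{142268664}$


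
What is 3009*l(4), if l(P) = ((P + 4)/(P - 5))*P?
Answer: -96288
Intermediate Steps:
l(P) = P*(4 + P)/(-5 + P) (l(P) = ((4 + P)/(-5 + P))*P = P*(4 + P)/(-5 + P))
3009*l(4) = 3009*(4*(4 + 4)/(-5 + 4)) = 3009*(4*8/(-1)) = 3009*(4*(-1)*8) = 3009*(-32) = -96288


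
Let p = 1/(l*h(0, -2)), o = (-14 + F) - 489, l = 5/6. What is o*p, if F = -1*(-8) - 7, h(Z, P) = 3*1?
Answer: -1004/5 ≈ -200.80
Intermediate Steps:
h(Z, P) = 3
l = ⅚ (l = 5*(⅙) = ⅚ ≈ 0.83333)
F = 1 (F = 8 - 7 = 1)
o = -502 (o = (-14 + 1) - 489 = -13 - 489 = -502)
p = ⅖ (p = 1/((⅚)*3) = 1/(5/2) = ⅖ ≈ 0.40000)
o*p = -502*⅖ = -1004/5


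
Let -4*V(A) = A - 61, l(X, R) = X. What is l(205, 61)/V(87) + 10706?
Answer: 138768/13 ≈ 10674.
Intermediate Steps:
V(A) = 61/4 - A/4 (V(A) = -(A - 61)/4 = -(-61 + A)/4 = 61/4 - A/4)
l(205, 61)/V(87) + 10706 = 205/(61/4 - ¼*87) + 10706 = 205/(61/4 - 87/4) + 10706 = 205/(-13/2) + 10706 = 205*(-2/13) + 10706 = -410/13 + 10706 = 138768/13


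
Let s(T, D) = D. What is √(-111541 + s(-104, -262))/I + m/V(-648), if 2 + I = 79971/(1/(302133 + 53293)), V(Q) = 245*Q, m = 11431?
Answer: -1633/22680 + I*√111803/28423772644 ≈ -0.072002 + 1.1764e-8*I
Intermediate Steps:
I = 28423772644 (I = -2 + 79971/(1/(302133 + 53293)) = -2 + 79971/(1/355426) = -2 + 79971*355426 = -2 + 28423772646 = 28423772644)
√(-111541 + s(-104, -262))/I + m/V(-648) = √(-111541 - 262)/28423772644 + 11431/((245*(-648))) = √(-111803)*(1/28423772644) + 11431/(-158760) = (I*√111803)*(1/28423772644) + 11431*(-1/158760) = I*√111803/28423772644 - 1633/22680 = -1633/22680 + I*√111803/28423772644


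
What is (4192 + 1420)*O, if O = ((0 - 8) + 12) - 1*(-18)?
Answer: 123464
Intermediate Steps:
O = 22 (O = (-8 + 12) + 18 = 4 + 18 = 22)
(4192 + 1420)*O = (4192 + 1420)*22 = 5612*22 = 123464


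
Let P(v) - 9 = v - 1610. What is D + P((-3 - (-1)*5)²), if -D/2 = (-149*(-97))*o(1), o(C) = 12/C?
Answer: -348469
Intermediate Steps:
D = -346872 (D = -2*(-149*(-97))*12/1 = -28906*12*1 = -28906*12 = -2*173436 = -346872)
P(v) = -1601 + v (P(v) = 9 + (v - 1610) = 9 + (-1610 + v) = -1601 + v)
D + P((-3 - (-1)*5)²) = -346872 + (-1601 + (-3 - (-1)*5)²) = -346872 + (-1601 + (-3 - 1*(-5))²) = -346872 + (-1601 + (-3 + 5)²) = -346872 + (-1601 + 2²) = -346872 + (-1601 + 4) = -346872 - 1597 = -348469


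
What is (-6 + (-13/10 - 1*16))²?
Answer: 54289/100 ≈ 542.89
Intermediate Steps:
(-6 + (-13/10 - 1*16))² = (-6 + (-13*⅒ - 16))² = (-6 + (-13/10 - 16))² = (-6 - 173/10)² = (-233/10)² = 54289/100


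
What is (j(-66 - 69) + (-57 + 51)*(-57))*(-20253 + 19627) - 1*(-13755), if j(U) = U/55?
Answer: -2186805/11 ≈ -1.9880e+5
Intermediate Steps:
j(U) = U/55 (j(U) = U*(1/55) = U/55)
(j(-66 - 69) + (-57 + 51)*(-57))*(-20253 + 19627) - 1*(-13755) = ((-66 - 69)/55 + (-57 + 51)*(-57))*(-20253 + 19627) - 1*(-13755) = ((1/55)*(-135) - 6*(-57))*(-626) + 13755 = (-27/11 + 342)*(-626) + 13755 = (3735/11)*(-626) + 13755 = -2338110/11 + 13755 = -2186805/11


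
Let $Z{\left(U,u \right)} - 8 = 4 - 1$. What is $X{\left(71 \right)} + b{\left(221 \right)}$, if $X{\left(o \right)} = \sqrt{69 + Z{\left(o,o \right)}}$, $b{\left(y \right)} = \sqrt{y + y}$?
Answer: $\sqrt{442} + 4 \sqrt{5} \approx 29.968$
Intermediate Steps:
$Z{\left(U,u \right)} = 11$ ($Z{\left(U,u \right)} = 8 + \left(4 - 1\right) = 8 + 3 = 11$)
$b{\left(y \right)} = \sqrt{2} \sqrt{y}$ ($b{\left(y \right)} = \sqrt{2 y} = \sqrt{2} \sqrt{y}$)
$X{\left(o \right)} = 4 \sqrt{5}$ ($X{\left(o \right)} = \sqrt{69 + 11} = \sqrt{80} = 4 \sqrt{5}$)
$X{\left(71 \right)} + b{\left(221 \right)} = 4 \sqrt{5} + \sqrt{2} \sqrt{221} = 4 \sqrt{5} + \sqrt{442} = \sqrt{442} + 4 \sqrt{5}$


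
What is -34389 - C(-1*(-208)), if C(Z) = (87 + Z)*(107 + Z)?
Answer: -127314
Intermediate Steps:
-34389 - C(-1*(-208)) = -34389 - (9309 + (-1*(-208))² + 194*(-1*(-208))) = -34389 - (9309 + 208² + 194*208) = -34389 - (9309 + 43264 + 40352) = -34389 - 1*92925 = -34389 - 92925 = -127314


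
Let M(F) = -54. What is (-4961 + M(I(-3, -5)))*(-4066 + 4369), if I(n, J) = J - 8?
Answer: -1519545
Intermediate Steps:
I(n, J) = -8 + J
(-4961 + M(I(-3, -5)))*(-4066 + 4369) = (-4961 - 54)*(-4066 + 4369) = -5015*303 = -1519545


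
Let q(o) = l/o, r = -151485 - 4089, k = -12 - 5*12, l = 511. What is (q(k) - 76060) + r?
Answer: -16678159/72 ≈ -2.3164e+5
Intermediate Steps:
k = -72 (k = -12 - 60 = -72)
r = -155574
q(o) = 511/o
(q(k) - 76060) + r = (511/(-72) - 76060) - 155574 = (511*(-1/72) - 76060) - 155574 = (-511/72 - 76060) - 155574 = -5476831/72 - 155574 = -16678159/72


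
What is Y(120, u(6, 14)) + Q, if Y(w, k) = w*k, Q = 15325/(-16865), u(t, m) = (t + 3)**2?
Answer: 32782495/3373 ≈ 9719.1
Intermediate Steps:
u(t, m) = (3 + t)**2
Q = -3065/3373 (Q = 15325*(-1/16865) = -3065/3373 ≈ -0.90869)
Y(w, k) = k*w
Y(120, u(6, 14)) + Q = (3 + 6)**2*120 - 3065/3373 = 9**2*120 - 3065/3373 = 81*120 - 3065/3373 = 9720 - 3065/3373 = 32782495/3373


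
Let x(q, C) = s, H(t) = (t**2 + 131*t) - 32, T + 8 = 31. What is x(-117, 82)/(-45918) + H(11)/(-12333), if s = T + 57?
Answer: -11873530/94384449 ≈ -0.12580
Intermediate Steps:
T = 23 (T = -8 + 31 = 23)
s = 80 (s = 23 + 57 = 80)
H(t) = -32 + t**2 + 131*t
x(q, C) = 80
x(-117, 82)/(-45918) + H(11)/(-12333) = 80/(-45918) + (-32 + 11**2 + 131*11)/(-12333) = 80*(-1/45918) + (-32 + 121 + 1441)*(-1/12333) = -40/22959 + 1530*(-1/12333) = -40/22959 - 510/4111 = -11873530/94384449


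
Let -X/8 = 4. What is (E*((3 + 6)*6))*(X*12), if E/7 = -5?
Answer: 725760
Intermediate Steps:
X = -32 (X = -8*4 = -32)
E = -35 (E = 7*(-5) = -35)
(E*((3 + 6)*6))*(X*12) = (-35*(3 + 6)*6)*(-32*12) = -315*6*(-384) = -35*54*(-384) = -1890*(-384) = 725760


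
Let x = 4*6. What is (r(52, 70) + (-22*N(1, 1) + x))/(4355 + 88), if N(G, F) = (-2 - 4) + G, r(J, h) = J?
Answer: 62/1481 ≈ 0.041864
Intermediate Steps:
x = 24
N(G, F) = -6 + G
(r(52, 70) + (-22*N(1, 1) + x))/(4355 + 88) = (52 + (-22*(-6 + 1) + 24))/(4355 + 88) = (52 + (-22*(-5) + 24))/4443 = (52 + (110 + 24))*(1/4443) = (52 + 134)*(1/4443) = 186*(1/4443) = 62/1481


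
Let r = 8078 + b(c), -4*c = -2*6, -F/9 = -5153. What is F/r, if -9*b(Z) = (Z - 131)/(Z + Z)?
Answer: 1252179/218170 ≈ 5.7395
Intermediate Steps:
F = 46377 (F = -9*(-5153) = 46377)
c = 3 (c = -(-1)*6/2 = -1/4*(-12) = 3)
b(Z) = -(-131 + Z)/(18*Z) (b(Z) = -(Z - 131)/(9*(Z + Z)) = -(-131 + Z)/(9*(2*Z)) = -(-131 + Z)*1/(2*Z)/9 = -(-131 + Z)/(18*Z))
r = 218170/27 (r = 8078 + (1/18)*(131 - 1*3)/3 = 8078 + (1/18)*(1/3)*(131 - 3) = 8078 + (1/18)*(1/3)*128 = 8078 + 64/27 = 218170/27 ≈ 8080.4)
F/r = 46377/(218170/27) = 46377*(27/218170) = 1252179/218170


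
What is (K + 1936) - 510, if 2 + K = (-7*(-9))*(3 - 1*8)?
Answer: 1109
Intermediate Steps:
K = -317 (K = -2 + (-7*(-9))*(3 - 1*8) = -2 + 63*(3 - 8) = -2 + 63*(-5) = -2 - 315 = -317)
(K + 1936) - 510 = (-317 + 1936) - 510 = 1619 - 510 = 1109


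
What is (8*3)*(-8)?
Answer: -192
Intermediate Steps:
(8*3)*(-8) = 24*(-8) = -192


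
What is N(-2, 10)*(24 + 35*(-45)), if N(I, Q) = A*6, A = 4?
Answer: -37224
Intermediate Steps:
N(I, Q) = 24 (N(I, Q) = 4*6 = 24)
N(-2, 10)*(24 + 35*(-45)) = 24*(24 + 35*(-45)) = 24*(24 - 1575) = 24*(-1551) = -37224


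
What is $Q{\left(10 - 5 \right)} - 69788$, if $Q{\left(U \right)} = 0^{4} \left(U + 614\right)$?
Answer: $-69788$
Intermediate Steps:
$Q{\left(U \right)} = 0$ ($Q{\left(U \right)} = 0 \left(614 + U\right) = 0$)
$Q{\left(10 - 5 \right)} - 69788 = 0 - 69788 = -69788$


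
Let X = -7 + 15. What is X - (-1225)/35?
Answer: 43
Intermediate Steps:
X = 8
X - (-1225)/35 = 8 - (-1225)/35 = 8 - 25*(-7/5) = 8 + 35 = 43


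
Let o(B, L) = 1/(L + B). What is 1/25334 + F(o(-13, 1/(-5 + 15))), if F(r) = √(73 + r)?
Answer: 1/25334 + √1213503/129 ≈ 8.5395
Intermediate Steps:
o(B, L) = 1/(B + L)
1/25334 + F(o(-13, 1/(-5 + 15))) = 1/25334 + √(73 + 1/(-13 + 1/(-5 + 15))) = 1/25334 + √(73 + 1/(-13 + 1/10)) = 1/25334 + √(73 + 1/(-13 + ⅒)) = 1/25334 + √(73 + 1/(-129/10)) = 1/25334 + √(73 - 10/129) = 1/25334 + √(9407/129) = 1/25334 + √1213503/129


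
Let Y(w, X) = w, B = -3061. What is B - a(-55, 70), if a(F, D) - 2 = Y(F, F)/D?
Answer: -42871/14 ≈ -3062.2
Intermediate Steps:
a(F, D) = 2 + F/D
B - a(-55, 70) = -3061 - (2 - 55/70) = -3061 - (2 - 55*1/70) = -3061 - (2 - 11/14) = -3061 - 1*17/14 = -3061 - 17/14 = -42871/14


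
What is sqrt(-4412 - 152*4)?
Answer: 2*I*sqrt(1255) ≈ 70.852*I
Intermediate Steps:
sqrt(-4412 - 152*4) = sqrt(-4412 - 608) = sqrt(-5020) = 2*I*sqrt(1255)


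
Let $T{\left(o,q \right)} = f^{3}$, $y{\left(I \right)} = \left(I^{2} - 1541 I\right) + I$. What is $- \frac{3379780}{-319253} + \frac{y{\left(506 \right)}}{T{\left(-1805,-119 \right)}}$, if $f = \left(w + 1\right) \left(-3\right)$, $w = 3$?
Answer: $\frac{43218676613}{137917296} \approx 313.37$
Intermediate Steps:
$f = -12$ ($f = \left(3 + 1\right) \left(-3\right) = 4 \left(-3\right) = -12$)
$y{\left(I \right)} = I^{2} - 1540 I$
$T{\left(o,q \right)} = -1728$ ($T{\left(o,q \right)} = \left(-12\right)^{3} = -1728$)
$- \frac{3379780}{-319253} + \frac{y{\left(506 \right)}}{T{\left(-1805,-119 \right)}} = - \frac{3379780}{-319253} + \frac{506 \left(-1540 + 506\right)}{-1728} = \left(-3379780\right) \left(- \frac{1}{319253}\right) + 506 \left(-1034\right) \left(- \frac{1}{1728}\right) = \frac{3379780}{319253} - - \frac{130801}{432} = \frac{3379780}{319253} + \frac{130801}{432} = \frac{43218676613}{137917296}$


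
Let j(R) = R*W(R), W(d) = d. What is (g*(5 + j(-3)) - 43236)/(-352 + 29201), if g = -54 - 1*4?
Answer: -44048/28849 ≈ -1.5268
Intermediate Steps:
g = -58 (g = -54 - 4 = -58)
j(R) = R² (j(R) = R*R = R²)
(g*(5 + j(-3)) - 43236)/(-352 + 29201) = (-58*(5 + (-3)²) - 43236)/(-352 + 29201) = (-58*(5 + 9) - 43236)/28849 = (-58*14 - 43236)*(1/28849) = (-812 - 43236)*(1/28849) = -44048*1/28849 = -44048/28849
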